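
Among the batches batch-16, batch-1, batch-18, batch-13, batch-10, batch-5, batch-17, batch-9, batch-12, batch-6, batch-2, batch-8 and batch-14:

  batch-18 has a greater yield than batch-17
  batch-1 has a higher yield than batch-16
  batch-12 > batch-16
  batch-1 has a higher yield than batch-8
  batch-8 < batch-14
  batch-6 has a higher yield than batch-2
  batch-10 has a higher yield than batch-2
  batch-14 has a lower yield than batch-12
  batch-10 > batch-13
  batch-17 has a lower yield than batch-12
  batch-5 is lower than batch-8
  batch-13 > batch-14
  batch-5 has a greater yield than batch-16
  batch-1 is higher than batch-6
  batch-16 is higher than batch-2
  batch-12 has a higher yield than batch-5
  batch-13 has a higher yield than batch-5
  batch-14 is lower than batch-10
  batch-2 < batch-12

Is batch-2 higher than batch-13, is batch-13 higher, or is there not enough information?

Link the given pairs in sequence: batch-2 < batch-16; batch-16 < batch-5; batch-5 < batch-8; batch-8 < batch-14; batch-14 < batch-13.
Together: batch-2 < batch-16 < batch-5 < batch-8 < batch-14 < batch-13.
So batch-13 is higher.

batch-13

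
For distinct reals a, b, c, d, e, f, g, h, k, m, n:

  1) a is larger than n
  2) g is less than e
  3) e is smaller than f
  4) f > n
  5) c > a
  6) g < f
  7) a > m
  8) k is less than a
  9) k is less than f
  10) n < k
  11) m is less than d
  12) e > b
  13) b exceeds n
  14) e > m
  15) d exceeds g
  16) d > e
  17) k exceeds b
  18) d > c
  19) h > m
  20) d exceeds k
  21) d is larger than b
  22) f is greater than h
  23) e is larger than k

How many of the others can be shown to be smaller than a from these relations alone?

4

The elements the relations force below a are n, b, k, m — no chain reaches any other.
That is 4.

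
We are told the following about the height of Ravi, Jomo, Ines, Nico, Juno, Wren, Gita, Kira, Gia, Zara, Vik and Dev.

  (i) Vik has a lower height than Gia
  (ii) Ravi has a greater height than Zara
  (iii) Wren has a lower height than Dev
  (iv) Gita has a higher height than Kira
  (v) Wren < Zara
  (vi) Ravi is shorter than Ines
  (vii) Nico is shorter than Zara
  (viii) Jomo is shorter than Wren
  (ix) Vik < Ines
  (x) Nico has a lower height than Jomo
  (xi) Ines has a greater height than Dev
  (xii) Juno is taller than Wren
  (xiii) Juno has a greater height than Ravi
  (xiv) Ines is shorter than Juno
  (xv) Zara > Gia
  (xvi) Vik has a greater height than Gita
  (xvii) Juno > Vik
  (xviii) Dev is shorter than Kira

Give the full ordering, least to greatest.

Nothing is placed below Nico, so it is least; from there Nico < Jomo; Jomo < Wren; Wren < Dev; Dev < Kira; Kira < Gita; Gita < Vik; Vik < Gia; Gia < Zara; Zara < Ravi; Ravi < Ines; Ines < Juno, each given directly.

Nico < Jomo < Wren < Dev < Kira < Gita < Vik < Gia < Zara < Ravi < Ines < Juno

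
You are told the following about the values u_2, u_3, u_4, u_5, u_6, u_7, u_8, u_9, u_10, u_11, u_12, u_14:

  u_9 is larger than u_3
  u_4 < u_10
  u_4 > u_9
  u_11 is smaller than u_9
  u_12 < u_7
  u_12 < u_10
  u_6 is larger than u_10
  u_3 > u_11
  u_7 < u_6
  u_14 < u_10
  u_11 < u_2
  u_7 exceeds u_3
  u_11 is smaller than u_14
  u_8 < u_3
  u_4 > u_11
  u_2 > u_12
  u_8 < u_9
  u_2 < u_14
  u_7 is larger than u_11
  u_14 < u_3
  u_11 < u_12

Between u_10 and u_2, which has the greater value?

Chaining the given relations: u_2 < u_14 < u_3 < u_9 < u_4 < u_10.
So u_2 < u_10; u_10 is the larger of the two.

u_10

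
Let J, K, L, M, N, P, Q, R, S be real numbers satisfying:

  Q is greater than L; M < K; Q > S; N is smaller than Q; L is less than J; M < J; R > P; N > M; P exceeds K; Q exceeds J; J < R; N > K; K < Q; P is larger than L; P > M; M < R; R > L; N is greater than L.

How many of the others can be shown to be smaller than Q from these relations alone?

The elements the relations force below Q are S, M, L, K, N, J — no chain reaches any other.
That is 6.

6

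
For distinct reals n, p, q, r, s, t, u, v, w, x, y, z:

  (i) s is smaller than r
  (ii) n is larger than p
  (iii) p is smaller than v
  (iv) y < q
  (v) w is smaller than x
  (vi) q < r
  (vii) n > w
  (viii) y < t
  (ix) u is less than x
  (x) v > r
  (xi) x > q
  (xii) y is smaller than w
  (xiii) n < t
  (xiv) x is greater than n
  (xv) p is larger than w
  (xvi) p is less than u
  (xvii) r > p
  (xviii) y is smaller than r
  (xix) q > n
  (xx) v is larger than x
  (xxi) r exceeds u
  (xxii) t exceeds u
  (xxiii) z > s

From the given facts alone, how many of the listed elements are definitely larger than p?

7

The elements the relations force above p are n, q, u, x, t, r, v — no chain reaches any other.
That is 7.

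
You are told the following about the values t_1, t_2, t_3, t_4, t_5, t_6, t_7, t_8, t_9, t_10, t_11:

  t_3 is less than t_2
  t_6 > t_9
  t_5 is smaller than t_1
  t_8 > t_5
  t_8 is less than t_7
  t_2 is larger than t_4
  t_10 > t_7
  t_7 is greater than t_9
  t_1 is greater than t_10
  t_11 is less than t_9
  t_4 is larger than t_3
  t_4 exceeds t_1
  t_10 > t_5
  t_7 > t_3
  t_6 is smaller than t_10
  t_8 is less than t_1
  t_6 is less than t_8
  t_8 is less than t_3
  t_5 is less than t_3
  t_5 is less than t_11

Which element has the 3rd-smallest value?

Chaining the given pairs: t_5 < t_11 < t_9 < t_6 < t_8 < t_3 < t_7 < t_10 < t_1 < t_4 < t_2.
The 3rd smallest is t_9.

t_9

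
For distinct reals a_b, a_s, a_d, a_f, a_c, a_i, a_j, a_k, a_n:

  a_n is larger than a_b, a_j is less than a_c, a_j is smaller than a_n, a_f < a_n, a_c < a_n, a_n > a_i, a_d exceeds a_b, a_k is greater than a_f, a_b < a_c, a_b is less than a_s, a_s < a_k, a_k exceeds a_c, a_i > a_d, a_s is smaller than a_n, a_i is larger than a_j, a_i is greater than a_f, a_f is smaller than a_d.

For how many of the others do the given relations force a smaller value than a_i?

The elements the relations force below a_i are a_b, a_j, a_f, a_d — no chain reaches any other.
That is 4.

4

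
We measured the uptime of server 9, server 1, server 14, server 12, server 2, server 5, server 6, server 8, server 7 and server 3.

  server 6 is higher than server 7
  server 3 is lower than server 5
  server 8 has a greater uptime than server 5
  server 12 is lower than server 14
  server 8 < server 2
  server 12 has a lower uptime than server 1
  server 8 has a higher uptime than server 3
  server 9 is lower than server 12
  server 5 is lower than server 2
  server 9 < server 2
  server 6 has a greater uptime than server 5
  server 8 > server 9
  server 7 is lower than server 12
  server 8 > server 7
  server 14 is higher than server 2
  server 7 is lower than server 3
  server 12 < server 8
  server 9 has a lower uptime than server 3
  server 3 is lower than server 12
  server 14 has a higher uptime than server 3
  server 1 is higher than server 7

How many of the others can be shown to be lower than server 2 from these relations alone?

6

From server 2 the given relations immediately reach server 9, server 5, server 8.
From those, server 7, server 3, server 12 — 6 in total.
No other element is forced below server 2 by the given relations, so the count is 6.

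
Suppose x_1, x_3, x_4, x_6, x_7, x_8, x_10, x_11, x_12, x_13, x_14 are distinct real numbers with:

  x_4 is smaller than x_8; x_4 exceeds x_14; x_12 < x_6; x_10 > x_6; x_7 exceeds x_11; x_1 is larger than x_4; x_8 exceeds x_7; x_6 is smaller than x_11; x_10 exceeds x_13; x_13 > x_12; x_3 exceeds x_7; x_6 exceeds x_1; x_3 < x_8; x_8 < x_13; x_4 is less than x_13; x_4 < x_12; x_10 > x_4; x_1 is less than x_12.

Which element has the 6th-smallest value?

x_11

Chaining the given pairs: x_14 < x_4 < x_1 < x_12 < x_6 < x_11 < x_7 < x_3 < x_8 < x_13 < x_10.
The 6th smallest is x_11.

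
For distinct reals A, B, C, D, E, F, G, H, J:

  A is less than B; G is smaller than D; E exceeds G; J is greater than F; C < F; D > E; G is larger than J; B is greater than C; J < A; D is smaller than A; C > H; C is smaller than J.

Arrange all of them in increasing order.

H < C < F < J < G < E < D < A < B

The consecutive links are each given: H < C; C < F; F < J; J < G; G < E; E < D; D < A; A < B.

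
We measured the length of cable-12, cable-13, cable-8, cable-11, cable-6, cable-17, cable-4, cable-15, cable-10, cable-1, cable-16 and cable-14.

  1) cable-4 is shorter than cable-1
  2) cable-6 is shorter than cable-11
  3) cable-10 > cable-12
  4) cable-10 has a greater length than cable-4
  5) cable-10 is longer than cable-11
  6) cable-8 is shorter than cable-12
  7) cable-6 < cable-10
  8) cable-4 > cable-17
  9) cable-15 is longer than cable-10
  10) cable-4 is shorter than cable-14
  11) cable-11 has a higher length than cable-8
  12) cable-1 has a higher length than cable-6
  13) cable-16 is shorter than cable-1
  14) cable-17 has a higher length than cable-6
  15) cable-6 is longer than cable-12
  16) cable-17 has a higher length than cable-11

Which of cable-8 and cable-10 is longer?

cable-8 < cable-12 and cable-12 < cable-6 give cable-8 < cable-6.
Then cable-6 < cable-11 extends the chain to cable-11.
With cable-11 < cable-17: cable-8 < cable-12 < cable-6 < cable-11 < cable-17.
Then cable-17 < cable-4 extends the chain to cable-4.
Then cable-4 < cable-10 extends the chain to cable-10.
So cable-8 < cable-10; cable-10 is the longer of the two.

cable-10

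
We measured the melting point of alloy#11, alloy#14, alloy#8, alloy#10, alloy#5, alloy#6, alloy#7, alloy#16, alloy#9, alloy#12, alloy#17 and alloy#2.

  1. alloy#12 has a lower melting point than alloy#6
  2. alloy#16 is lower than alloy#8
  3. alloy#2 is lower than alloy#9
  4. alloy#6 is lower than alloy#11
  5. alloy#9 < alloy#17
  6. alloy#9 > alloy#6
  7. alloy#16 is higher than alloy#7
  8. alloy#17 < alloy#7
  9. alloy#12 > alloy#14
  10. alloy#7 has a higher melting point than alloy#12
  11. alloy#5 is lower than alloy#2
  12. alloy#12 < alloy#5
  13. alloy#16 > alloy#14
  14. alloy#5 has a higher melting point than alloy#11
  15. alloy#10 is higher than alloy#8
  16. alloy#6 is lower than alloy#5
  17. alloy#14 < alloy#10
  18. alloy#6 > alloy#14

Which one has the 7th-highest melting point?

alloy#2

The consecutive relations fix a unique order: alloy#14 < alloy#12 < alloy#6 < alloy#11 < alloy#5 < alloy#2 < alloy#9 < alloy#17 < alloy#7 < alloy#16 < alloy#8 < alloy#10.
Counting 7 from the largest end gives alloy#2.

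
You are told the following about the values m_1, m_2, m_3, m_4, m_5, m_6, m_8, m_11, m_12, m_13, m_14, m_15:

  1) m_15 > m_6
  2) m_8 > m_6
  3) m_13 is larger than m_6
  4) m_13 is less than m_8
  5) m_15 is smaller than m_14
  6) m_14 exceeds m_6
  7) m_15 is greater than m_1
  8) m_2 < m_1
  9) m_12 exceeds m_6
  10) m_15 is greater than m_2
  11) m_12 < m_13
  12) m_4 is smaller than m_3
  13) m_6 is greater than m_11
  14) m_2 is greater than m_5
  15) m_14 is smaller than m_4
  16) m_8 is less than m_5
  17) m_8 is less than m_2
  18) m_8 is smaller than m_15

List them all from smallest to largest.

m_11 < m_6 < m_12 < m_13 < m_8 < m_5 < m_2 < m_1 < m_15 < m_14 < m_4 < m_3

Nothing is placed below m_11, so it is least; from there m_11 < m_6; m_6 < m_12; m_12 < m_13; m_13 < m_8; m_8 < m_5; m_5 < m_2; m_2 < m_1; m_1 < m_15; m_15 < m_14; m_14 < m_4; m_4 < m_3, each given directly.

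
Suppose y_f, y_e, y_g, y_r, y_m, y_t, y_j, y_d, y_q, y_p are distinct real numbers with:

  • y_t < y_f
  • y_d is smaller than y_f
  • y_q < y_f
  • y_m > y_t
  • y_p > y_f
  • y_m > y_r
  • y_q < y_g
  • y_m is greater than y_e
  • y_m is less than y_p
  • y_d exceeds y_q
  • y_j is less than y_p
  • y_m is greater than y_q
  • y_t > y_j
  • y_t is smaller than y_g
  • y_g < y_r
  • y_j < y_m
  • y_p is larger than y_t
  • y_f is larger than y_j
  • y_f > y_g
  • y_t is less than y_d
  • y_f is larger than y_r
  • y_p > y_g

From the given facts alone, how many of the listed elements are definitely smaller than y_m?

From y_m the given relations immediately reach y_j, y_t, y_e, y_q, y_r.
From those, y_g — 6 in total.
No other element is forced below y_m by the given relations, so the count is 6.

6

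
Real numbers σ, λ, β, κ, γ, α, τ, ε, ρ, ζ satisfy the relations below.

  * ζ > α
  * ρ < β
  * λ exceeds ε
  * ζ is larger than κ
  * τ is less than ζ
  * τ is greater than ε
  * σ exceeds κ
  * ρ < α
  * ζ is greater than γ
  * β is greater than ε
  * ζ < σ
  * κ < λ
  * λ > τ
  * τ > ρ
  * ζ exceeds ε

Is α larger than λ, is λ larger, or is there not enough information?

Following every chain through α: above α we get ζ, σ; below α we get ρ.
λ is not reached, and no chain runs the other way from λ to α.
So the given relations leave the order of α and λ undetermined.

undetermined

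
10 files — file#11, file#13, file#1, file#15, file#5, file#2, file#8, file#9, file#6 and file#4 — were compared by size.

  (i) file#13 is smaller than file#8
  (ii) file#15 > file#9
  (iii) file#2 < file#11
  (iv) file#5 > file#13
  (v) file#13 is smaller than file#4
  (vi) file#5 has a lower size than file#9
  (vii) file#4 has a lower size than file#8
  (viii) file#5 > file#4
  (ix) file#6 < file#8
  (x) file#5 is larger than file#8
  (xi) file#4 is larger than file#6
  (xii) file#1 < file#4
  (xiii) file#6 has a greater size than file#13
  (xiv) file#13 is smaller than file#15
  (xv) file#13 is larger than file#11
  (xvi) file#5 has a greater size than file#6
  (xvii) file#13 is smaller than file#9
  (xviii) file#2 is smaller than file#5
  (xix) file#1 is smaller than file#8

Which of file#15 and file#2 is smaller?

Chaining the given relations: file#2 < file#11 < file#13 < file#6 < file#4 < file#8 < file#5 < file#9 < file#15.
So file#2 < file#15; file#2 is the smaller of the two.

file#2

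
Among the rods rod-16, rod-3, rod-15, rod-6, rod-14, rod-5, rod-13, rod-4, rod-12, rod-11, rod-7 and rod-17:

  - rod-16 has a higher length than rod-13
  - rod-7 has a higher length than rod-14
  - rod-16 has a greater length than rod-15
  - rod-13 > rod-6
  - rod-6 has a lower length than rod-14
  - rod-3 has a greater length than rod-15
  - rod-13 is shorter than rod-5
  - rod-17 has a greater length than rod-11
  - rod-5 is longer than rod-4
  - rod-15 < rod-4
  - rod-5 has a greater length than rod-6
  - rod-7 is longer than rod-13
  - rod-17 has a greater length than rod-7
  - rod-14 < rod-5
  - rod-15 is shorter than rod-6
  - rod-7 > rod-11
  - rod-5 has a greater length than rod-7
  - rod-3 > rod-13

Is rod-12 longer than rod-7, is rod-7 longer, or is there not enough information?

Following every chain through rod-12: nothing is chained to rod-12.
rod-7 is not reached, and no chain runs the other way from rod-7 to rod-12.
So the given relations leave the order of rod-12 and rod-7 undetermined.

undetermined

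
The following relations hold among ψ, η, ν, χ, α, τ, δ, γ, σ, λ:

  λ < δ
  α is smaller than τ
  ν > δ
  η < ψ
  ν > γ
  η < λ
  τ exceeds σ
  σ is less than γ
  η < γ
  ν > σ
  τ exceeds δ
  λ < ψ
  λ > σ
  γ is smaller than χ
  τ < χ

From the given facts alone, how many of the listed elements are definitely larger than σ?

7

The elements the relations force above σ are λ, γ, δ, ψ, τ, χ, ν — no chain reaches any other.
That is 7.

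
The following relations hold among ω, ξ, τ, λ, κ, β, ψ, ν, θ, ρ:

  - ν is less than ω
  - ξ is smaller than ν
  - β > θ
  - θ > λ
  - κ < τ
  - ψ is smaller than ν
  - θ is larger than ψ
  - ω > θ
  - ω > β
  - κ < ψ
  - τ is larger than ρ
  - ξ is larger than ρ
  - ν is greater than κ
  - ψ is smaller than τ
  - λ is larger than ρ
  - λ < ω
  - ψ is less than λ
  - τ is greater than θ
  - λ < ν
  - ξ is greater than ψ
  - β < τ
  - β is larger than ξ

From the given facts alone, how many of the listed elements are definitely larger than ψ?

7

The elements the relations force above ψ are ξ, λ, ν, θ, β, τ, ω — no chain reaches any other.
That is 7.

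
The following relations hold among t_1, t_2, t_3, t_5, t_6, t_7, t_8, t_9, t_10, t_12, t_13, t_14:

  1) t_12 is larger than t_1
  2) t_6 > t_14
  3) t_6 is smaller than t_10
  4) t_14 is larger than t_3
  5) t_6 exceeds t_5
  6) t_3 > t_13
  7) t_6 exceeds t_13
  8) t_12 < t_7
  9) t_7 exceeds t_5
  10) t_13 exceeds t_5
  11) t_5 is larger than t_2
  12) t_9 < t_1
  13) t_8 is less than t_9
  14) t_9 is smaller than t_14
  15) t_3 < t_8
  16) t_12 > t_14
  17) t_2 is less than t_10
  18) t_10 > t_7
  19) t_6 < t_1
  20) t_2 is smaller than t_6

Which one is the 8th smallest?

t_6

The consecutive relations fix a unique order: t_2 < t_5 < t_13 < t_3 < t_8 < t_9 < t_14 < t_6 < t_1 < t_12 < t_7 < t_10.
Counting 8 from the smallest end gives t_6.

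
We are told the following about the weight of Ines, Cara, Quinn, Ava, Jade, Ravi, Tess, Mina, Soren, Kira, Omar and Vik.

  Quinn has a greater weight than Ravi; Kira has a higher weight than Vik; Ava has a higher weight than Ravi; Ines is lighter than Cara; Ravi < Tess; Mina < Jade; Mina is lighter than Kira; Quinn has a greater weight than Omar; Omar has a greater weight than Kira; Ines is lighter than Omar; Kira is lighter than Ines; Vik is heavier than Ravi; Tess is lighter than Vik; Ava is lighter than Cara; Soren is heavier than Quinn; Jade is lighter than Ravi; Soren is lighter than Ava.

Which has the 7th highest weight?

Kira

Piecing the relations together gives one ordering: Mina < Jade < Ravi < Tess < Vik < Kira < Ines < Omar < Quinn < Soren < Ava < Cara.
Counting 7 from the largest end gives Kira.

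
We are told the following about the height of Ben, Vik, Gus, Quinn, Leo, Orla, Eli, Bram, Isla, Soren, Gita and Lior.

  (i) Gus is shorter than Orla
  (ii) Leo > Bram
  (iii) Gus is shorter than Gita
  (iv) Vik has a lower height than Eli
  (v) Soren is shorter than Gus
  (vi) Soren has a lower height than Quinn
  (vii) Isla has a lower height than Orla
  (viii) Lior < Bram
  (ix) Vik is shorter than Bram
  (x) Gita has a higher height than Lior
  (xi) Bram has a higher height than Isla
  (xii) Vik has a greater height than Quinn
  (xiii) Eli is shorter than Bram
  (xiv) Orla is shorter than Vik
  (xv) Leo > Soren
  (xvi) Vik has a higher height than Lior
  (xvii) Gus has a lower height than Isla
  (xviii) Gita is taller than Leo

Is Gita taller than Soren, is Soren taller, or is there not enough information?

Gita

Link the given pairs in sequence: Soren < Gus; Gus < Isla; Isla < Orla; Orla < Vik; Vik < Eli; Eli < Bram; Bram < Leo; Leo < Gita.
Chaining these gives Soren < Gus < Isla < Orla < Vik < Eli < Bram < Leo < Gita.
So Gita is taller.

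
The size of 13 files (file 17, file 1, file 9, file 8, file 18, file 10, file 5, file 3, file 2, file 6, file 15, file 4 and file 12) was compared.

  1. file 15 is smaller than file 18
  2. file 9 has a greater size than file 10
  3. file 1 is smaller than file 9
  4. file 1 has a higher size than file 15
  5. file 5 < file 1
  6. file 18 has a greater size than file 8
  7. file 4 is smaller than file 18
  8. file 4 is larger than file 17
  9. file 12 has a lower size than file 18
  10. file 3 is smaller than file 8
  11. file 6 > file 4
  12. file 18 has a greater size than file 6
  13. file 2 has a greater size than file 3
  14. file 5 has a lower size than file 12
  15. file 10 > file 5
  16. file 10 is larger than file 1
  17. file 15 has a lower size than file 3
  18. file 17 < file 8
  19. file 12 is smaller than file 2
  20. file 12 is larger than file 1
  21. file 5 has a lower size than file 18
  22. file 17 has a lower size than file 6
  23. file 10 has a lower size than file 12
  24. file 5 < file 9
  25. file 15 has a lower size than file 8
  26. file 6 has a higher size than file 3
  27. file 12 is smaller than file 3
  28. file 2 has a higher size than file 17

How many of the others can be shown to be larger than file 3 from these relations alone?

4

Directly above file 3: file 6, file 8, file 2.
One step further: file 18 (4 so far).
Nothing else is reachable above file 3; 4 in all.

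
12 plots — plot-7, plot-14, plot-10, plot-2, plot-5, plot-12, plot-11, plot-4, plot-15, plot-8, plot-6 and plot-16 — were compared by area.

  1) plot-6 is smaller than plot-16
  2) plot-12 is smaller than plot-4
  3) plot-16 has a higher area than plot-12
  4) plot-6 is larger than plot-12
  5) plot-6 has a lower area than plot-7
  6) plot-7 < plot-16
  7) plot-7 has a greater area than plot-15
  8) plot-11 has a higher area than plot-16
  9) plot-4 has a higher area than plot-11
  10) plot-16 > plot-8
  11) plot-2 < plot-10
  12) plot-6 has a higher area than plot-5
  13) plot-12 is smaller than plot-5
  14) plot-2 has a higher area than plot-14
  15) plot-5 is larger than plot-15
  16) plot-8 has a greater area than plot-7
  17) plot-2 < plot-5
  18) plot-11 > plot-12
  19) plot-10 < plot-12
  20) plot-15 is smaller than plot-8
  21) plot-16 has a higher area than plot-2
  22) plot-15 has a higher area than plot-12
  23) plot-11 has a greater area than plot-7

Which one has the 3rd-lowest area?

plot-10

The consecutive relations fix a unique order: plot-14 < plot-2 < plot-10 < plot-12 < plot-15 < plot-5 < plot-6 < plot-7 < plot-8 < plot-16 < plot-11 < plot-4.
The 3rd smallest is plot-10.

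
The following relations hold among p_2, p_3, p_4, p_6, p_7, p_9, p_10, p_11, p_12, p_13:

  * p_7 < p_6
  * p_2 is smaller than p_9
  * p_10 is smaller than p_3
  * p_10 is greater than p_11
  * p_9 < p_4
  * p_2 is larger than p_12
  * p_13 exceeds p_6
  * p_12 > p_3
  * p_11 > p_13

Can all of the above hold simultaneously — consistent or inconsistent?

consistent

The single ordering p_7 < p_6 < p_13 < p_11 < p_10 < p_3 < p_12 < p_2 < p_9 < p_4 satisfies every listed relation, so no contradiction arises.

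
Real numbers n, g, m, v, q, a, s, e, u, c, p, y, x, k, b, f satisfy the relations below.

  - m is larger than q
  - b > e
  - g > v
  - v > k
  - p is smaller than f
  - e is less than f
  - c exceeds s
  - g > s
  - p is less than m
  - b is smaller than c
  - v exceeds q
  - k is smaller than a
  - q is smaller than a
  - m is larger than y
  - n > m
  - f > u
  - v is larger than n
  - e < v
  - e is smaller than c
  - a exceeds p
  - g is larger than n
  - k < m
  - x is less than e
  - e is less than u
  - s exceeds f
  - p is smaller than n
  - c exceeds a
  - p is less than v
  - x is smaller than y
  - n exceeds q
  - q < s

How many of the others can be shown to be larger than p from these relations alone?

The elements the relations force above p are a, f, m, s, n, v, c, g — no chain reaches any other.
That is 8.

8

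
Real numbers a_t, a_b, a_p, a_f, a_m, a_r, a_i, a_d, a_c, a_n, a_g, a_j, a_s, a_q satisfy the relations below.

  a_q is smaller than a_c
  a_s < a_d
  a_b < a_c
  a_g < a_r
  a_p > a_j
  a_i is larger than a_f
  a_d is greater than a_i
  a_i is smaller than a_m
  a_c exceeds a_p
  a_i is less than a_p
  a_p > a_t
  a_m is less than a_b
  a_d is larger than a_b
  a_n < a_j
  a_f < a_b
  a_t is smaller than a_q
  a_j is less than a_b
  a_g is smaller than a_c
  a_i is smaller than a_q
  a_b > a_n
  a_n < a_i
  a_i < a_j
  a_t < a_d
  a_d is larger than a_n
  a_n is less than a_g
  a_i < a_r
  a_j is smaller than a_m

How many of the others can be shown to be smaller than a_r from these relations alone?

The elements the relations force below a_r are a_f, a_n, a_i, a_g — no chain reaches any other.
That is 4.

4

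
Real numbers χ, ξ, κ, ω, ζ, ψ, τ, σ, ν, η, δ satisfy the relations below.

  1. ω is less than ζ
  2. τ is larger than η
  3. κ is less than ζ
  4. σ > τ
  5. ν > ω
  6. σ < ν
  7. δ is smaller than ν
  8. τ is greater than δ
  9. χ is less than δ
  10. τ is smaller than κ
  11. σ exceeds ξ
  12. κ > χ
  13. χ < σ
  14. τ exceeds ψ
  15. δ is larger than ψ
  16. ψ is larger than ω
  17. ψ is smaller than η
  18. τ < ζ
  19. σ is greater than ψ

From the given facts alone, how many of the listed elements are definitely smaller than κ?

6

The elements the relations force below κ are ω, χ, ψ, η, δ, τ — no chain reaches any other.
That is 6.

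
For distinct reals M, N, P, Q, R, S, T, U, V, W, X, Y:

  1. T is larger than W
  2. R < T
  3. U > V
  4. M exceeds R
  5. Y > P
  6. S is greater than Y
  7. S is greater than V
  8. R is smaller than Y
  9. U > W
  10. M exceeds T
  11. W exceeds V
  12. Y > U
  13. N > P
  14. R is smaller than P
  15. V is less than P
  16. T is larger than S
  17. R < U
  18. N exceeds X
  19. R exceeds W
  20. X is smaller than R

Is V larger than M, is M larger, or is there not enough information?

The relevant relations are V < U; U < Y; Y < S; S < T; T < M.
Chaining these gives V < U < Y < S < T < M.
So M is larger.

M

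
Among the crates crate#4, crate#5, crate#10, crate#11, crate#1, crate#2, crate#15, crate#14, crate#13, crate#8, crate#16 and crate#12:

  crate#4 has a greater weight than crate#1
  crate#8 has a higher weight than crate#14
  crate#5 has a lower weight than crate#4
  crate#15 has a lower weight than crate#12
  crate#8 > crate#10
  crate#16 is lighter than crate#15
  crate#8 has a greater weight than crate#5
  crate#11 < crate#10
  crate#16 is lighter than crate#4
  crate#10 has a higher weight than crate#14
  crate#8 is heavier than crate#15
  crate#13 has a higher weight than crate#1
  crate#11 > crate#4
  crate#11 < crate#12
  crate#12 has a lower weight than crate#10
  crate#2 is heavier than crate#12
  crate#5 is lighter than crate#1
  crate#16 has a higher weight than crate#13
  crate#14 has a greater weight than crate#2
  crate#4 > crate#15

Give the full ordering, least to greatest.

Each adjacent pair is fixed by a given relation: crate#5 < crate#1; crate#1 < crate#13; crate#13 < crate#16; crate#16 < crate#15; crate#15 < crate#4; crate#4 < crate#11; crate#11 < crate#12; crate#12 < crate#2; crate#2 < crate#14; crate#14 < crate#10; crate#10 < crate#8. Chaining them end to end gives the full order.

crate#5 < crate#1 < crate#13 < crate#16 < crate#15 < crate#4 < crate#11 < crate#12 < crate#2 < crate#14 < crate#10 < crate#8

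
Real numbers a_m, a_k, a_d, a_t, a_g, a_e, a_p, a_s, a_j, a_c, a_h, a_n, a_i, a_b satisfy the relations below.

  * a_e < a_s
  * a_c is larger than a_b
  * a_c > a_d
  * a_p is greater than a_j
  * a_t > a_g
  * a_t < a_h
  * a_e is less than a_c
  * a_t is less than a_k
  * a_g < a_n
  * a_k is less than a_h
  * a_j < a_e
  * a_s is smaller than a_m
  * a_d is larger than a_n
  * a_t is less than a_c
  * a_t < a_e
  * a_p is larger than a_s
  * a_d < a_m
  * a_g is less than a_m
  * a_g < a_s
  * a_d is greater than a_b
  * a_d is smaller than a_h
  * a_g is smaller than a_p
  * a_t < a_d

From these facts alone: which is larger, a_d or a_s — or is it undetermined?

Following every chain through a_s: above a_s we get a_m, a_p; below a_s we get a_g, a_t, a_j, a_e.
a_d is not reached, and no chain runs the other way from a_d to a_s.
So the given relations leave the order of a_s and a_d undetermined.

undetermined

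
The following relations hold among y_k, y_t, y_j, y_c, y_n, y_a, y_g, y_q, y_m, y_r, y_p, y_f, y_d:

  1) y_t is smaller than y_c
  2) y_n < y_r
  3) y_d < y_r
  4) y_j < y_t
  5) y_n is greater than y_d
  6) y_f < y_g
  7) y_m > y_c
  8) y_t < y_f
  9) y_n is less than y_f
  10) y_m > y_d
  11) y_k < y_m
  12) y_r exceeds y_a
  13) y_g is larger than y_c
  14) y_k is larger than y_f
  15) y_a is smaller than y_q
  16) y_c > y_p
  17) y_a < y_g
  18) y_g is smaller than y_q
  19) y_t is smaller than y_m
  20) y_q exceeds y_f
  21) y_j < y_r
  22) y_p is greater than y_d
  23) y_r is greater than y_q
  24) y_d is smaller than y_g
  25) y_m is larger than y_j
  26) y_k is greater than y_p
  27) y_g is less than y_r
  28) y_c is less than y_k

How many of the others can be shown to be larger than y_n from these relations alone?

6

From y_n the given relations immediately reach y_f, y_r.
From those, y_k, y_g, y_q — 5 in total.
From those, y_m — 6 in total.
Nothing else is reachable above y_n; 6 in all.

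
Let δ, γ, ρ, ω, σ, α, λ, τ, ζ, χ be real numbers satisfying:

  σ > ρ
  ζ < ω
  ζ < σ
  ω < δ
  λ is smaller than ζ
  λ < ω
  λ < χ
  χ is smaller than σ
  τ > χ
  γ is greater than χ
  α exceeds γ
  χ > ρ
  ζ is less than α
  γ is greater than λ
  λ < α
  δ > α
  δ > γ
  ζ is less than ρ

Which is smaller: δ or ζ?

ζ

Following the relations from ζ: ζ < ρ < χ < γ < α < δ.
So ζ < δ; ζ is the smaller of the two.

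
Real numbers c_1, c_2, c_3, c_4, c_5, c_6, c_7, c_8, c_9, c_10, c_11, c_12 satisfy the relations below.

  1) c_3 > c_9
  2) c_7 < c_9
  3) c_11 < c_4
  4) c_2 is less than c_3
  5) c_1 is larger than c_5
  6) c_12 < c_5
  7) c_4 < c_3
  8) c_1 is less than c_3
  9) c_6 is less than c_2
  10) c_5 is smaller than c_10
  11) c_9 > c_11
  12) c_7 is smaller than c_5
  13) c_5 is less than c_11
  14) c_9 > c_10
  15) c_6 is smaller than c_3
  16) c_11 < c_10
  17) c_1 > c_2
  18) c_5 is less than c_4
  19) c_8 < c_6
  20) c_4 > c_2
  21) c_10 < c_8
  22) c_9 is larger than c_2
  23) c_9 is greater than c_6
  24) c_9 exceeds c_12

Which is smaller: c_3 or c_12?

Link the given pairs in sequence: c_12 < c_5; c_5 < c_11; c_11 < c_10; c_10 < c_8; c_8 < c_6; c_6 < c_2; c_2 < c_9; c_9 < c_3.
Chaining these gives c_12 < c_5 < c_11 < c_10 < c_8 < c_6 < c_2 < c_9 < c_3.
So c_12 < c_3; c_12 is the smaller of the two.

c_12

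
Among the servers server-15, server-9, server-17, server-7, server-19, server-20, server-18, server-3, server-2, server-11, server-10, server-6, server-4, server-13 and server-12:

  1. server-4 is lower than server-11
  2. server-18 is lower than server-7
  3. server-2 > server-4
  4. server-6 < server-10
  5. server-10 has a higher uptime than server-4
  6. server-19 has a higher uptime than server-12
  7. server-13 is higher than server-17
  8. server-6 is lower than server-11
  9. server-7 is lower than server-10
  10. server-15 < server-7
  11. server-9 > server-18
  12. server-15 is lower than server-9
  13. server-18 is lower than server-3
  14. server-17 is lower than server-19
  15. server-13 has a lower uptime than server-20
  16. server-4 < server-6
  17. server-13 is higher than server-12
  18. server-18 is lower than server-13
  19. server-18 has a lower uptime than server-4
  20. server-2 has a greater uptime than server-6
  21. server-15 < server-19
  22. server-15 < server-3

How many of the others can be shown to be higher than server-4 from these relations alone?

From server-4 the given relations immediately reach server-6, server-2, server-11, server-10.
No other element is forced above server-4 by the given relations, so the count is 4.

4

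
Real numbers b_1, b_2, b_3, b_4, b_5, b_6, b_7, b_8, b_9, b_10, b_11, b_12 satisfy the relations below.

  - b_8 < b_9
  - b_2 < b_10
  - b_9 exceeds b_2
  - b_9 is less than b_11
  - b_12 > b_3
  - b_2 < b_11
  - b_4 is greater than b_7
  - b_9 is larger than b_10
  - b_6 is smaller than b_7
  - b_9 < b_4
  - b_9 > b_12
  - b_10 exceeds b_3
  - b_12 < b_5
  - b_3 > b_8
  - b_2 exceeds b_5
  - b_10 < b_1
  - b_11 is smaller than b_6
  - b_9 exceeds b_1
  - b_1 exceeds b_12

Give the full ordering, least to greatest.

b_8 < b_3 < b_12 < b_5 < b_2 < b_10 < b_1 < b_9 < b_11 < b_6 < b_7 < b_4

The consecutive links are each given: b_8 < b_3; b_3 < b_12; b_12 < b_5; b_5 < b_2; b_2 < b_10; b_10 < b_1; b_1 < b_9; b_9 < b_11; b_11 < b_6; b_6 < b_7; b_7 < b_4.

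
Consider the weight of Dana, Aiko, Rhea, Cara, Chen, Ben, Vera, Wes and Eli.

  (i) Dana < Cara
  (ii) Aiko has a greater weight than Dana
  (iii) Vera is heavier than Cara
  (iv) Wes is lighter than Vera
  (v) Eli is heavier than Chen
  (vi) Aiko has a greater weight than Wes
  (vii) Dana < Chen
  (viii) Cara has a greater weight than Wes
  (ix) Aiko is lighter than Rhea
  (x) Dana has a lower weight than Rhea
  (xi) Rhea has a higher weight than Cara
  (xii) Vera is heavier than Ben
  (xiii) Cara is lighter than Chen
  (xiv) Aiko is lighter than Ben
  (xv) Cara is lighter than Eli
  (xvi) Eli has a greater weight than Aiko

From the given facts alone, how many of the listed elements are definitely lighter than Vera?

5

The elements the relations force below Vera are Dana, Wes, Aiko, Cara, Ben — no chain reaches any other.
That is 5.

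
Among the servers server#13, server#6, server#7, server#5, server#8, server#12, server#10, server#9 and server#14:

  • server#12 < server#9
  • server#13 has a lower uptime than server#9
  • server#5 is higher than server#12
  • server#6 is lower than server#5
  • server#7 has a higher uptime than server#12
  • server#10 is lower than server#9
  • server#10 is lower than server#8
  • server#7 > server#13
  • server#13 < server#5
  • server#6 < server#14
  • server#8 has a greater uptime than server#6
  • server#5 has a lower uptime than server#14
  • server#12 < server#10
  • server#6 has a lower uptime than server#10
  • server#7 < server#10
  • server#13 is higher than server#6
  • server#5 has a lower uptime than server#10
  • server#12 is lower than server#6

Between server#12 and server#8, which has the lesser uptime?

server#12

Following the relations from server#12: server#12 < server#6 < server#13 < server#7 < server#10 < server#8.
So server#12 < server#8; server#12 is the lower of the two.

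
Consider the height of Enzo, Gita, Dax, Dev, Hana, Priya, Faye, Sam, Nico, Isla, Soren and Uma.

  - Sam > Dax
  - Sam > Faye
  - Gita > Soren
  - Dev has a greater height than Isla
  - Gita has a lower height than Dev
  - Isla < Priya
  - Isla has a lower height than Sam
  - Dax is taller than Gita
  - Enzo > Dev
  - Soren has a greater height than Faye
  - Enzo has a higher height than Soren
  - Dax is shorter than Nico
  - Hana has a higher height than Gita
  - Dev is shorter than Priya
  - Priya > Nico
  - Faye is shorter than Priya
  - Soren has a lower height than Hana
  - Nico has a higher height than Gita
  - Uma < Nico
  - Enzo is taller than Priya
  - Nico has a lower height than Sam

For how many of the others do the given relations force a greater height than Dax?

The elements the relations force above Dax are Nico, Priya, Sam, Enzo — no chain reaches any other.
That is 4.

4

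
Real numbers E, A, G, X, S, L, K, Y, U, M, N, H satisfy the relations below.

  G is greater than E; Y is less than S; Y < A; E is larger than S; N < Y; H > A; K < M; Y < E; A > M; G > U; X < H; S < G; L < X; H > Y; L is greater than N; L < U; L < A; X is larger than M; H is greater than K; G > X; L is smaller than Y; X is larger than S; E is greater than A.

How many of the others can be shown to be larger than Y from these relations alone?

6

The elements the relations force above Y are S, A, X, E, H, G — no chain reaches any other.
That is 6.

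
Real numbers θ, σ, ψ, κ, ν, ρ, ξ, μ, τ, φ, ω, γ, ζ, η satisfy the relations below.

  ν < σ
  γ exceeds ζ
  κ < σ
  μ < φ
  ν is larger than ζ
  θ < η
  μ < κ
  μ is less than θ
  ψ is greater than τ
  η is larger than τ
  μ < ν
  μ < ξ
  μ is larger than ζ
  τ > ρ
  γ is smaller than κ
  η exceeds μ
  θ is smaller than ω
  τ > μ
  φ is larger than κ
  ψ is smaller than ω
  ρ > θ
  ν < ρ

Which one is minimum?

μ is not least since ζ < μ; θ is not least since μ < θ; ξ is not least since μ < ξ; γ is not least since ζ < γ; ν is not least since ζ < ν; κ is not least since γ < κ; φ is not least since κ < φ; ρ is not least since θ < ρ; τ is not least since ρ < τ; ψ is not least since τ < ψ; η is not least since τ < η; ω is not least since ψ < ω; σ is not least since ν < σ.
Only ζ has nothing below it, so ζ is the minimum.

ζ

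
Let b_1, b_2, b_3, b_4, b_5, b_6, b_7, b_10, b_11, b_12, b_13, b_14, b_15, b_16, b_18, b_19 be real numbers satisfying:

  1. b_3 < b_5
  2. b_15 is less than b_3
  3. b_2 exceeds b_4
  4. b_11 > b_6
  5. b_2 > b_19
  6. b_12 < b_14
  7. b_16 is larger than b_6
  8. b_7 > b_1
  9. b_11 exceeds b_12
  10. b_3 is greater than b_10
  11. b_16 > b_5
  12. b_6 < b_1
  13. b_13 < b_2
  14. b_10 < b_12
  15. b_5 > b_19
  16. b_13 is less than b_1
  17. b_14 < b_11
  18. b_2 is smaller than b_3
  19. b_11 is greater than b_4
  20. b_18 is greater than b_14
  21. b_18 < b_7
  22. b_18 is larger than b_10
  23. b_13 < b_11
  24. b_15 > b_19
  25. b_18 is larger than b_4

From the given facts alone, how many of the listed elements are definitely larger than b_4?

7

Directly above b_4: b_18, b_2, b_11.
One step further: b_3, b_7 (5 so far).
One step further: b_5 (6 so far).
One step further: b_16 (7 so far).
No other element is forced above b_4 by the given relations, so the count is 7.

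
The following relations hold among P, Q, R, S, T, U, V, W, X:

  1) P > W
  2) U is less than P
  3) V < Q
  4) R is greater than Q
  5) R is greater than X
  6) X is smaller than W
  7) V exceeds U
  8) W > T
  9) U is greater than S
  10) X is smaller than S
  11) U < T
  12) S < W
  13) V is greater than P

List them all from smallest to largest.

Each adjacent pair is fixed by a given relation: X < S; S < U; U < T; T < W; W < P; P < V; V < Q; Q < R. Chaining them end to end gives the full order.

X < S < U < T < W < P < V < Q < R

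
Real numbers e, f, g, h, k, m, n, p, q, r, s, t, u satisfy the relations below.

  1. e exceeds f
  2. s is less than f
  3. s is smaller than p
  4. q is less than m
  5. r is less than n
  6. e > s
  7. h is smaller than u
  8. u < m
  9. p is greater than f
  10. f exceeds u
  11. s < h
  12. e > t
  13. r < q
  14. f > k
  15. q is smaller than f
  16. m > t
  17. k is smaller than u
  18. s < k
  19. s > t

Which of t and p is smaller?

t < s and s < h give t < h.
With h < u: t < s < h < u.
With u < f: t < s < h < u < f.
With f < p: t < s < h < u < f < p.
So t < p; t is the smaller of the two.

t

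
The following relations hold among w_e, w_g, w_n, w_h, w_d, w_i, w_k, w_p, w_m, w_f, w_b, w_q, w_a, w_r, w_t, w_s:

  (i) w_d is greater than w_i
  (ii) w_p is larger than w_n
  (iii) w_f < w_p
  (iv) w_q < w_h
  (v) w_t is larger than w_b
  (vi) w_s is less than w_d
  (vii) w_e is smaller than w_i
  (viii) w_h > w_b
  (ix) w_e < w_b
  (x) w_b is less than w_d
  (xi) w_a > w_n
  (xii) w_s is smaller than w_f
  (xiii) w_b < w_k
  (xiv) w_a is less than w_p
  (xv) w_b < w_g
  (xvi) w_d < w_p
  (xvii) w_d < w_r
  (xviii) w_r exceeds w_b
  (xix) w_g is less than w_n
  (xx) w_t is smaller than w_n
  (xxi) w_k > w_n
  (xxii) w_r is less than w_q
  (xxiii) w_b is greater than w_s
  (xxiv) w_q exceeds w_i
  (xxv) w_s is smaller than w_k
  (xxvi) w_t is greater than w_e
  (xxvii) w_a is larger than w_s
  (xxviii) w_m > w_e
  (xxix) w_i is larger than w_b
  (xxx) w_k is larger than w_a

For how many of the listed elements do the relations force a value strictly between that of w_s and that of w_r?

Chaining upward from w_s reaches: w_b, w_i, w_t, w_g, w_n, w_d, w_a, w_f, w_p, w_k, w_q, w_h.
Chaining downward from w_r reaches: w_e, w_b, w_i, w_d.
Strictly between w_s and w_r are those in both lists: w_b, w_i, w_d — 3 elements.

3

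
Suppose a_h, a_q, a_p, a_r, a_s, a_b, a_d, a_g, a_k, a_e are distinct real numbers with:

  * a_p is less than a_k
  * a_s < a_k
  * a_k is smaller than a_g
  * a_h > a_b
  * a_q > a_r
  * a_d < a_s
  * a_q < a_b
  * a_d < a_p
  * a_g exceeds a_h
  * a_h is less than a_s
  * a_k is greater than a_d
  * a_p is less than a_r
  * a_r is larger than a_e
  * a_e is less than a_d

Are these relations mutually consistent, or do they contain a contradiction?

consistent

Every relation is compatible with a_e < a_d < a_p < a_r < a_q < a_b < a_h < a_s < a_k < a_g; the set is consistent.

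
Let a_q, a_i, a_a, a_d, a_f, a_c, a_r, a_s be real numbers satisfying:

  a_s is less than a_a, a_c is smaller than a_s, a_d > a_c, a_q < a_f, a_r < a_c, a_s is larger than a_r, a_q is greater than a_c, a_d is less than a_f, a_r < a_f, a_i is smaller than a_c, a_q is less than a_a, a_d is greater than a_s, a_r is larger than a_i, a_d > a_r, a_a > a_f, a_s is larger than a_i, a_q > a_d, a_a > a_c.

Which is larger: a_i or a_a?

a_i < a_r and a_r < a_c give a_i < a_c.
With a_c < a_s: a_i < a_r < a_c < a_s.
Then a_s < a_d extends the chain to a_d.
With a_d < a_q: a_i < a_r < a_c < a_s < a_d < a_q.
With a_q < a_f: a_i < a_r < a_c < a_s < a_d < a_q < a_f.
With a_f < a_a: a_i < a_r < a_c < a_s < a_d < a_q < a_f < a_a.
So a_i < a_a; a_a is the larger of the two.

a_a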